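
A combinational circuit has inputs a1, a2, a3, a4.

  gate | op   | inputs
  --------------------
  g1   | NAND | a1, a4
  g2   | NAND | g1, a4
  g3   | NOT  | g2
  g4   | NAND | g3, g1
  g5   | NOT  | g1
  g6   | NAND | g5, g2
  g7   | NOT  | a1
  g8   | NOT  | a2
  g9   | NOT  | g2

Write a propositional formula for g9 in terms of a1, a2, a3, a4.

NOT ((a1 NAND a4) NAND a4)

g1 = a1 NAND a4
g2 = g1 NAND a4 = (a1 NAND a4) NAND a4
g9 = NOT g2 = NOT ((a1 NAND a4) NAND a4)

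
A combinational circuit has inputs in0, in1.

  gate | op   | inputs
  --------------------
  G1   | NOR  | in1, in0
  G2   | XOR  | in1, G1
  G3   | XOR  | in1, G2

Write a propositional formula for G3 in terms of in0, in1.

in1 XOR (in1 XOR (in1 NOR in0))

G1 = in1 NOR in0
G2 = in1 XOR G1 = in1 XOR (in1 NOR in0)
G3 = in1 XOR G2 = in1 XOR (in1 XOR (in1 NOR in0))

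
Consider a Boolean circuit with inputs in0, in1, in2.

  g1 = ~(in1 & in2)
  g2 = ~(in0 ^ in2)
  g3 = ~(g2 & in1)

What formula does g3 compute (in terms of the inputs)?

g2 = ~(in0 ^ in2)
g3 = ~(g2 & in1) = ~((~(in0 ^ in2)) & in1)

~((~(in0 ^ in2)) & in1)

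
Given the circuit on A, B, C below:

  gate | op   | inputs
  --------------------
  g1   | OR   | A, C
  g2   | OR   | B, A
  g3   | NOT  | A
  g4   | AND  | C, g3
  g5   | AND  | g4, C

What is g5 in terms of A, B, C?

(C AND NOT A) AND C

g3 = NOT A
g4 = C AND g3 = C AND NOT A
g5 = g4 AND C = (C AND NOT A) AND C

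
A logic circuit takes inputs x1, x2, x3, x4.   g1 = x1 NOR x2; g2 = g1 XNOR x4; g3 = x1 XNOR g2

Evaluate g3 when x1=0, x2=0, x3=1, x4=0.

g1 = 0 NOR 0 = 1
g2 = 1 XNOR 0 = 0
g3 = 0 XNOR 0 = 1

1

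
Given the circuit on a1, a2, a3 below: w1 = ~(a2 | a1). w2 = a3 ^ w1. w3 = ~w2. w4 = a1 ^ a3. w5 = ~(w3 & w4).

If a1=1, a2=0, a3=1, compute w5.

w1 = ~(0 | 1) = 0
w2 = 1 ^ 0 = 1
w3 = ~1 = 0
w4 = 1 ^ 1 = 0
w5 = ~(0 & 0) = 1

1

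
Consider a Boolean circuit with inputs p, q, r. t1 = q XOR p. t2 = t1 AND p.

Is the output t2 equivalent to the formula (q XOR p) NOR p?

t1 = q XOR p
t2 = t1 AND p = (q XOR p) AND p
At p=0, q=0, r=0: circuit gives 0, formula gives 1.

No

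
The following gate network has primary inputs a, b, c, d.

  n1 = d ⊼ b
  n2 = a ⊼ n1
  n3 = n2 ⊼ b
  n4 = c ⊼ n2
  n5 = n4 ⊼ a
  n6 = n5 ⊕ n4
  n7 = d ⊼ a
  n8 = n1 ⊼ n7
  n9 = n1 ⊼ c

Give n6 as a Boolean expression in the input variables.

n1 = d ⊼ b
n2 = a ⊼ n1 = a ⊼ (d ⊼ b)
n4 = c ⊼ n2 = c ⊼ (a ⊼ (d ⊼ b))
n5 = n4 ⊼ a = (c ⊼ (a ⊼ (d ⊼ b))) ⊼ a
n6 = n5 ⊕ n4 = ((c ⊼ (a ⊼ (d ⊼ b))) ⊼ a) ⊕ (c ⊼ (a ⊼ (d ⊼ b)))

((c ⊼ (a ⊼ (d ⊼ b))) ⊼ a) ⊕ (c ⊼ (a ⊼ (d ⊼ b)))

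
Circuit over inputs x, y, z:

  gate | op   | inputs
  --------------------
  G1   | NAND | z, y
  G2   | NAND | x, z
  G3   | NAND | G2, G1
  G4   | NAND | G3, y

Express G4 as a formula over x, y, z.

((x NAND z) NAND (z NAND y)) NAND y

G1 = z NAND y
G2 = x NAND z
G3 = G2 NAND G1 = (x NAND z) NAND (z NAND y)
G4 = G3 NAND y = ((x NAND z) NAND (z NAND y)) NAND y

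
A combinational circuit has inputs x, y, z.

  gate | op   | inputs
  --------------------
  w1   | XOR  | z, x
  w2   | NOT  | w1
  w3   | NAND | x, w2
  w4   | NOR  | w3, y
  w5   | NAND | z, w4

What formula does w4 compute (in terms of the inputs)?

w1 = z XOR x
w2 = NOT w1 = NOT (z XOR x)
w3 = x NAND w2 = x NAND NOT (z XOR x)
w4 = w3 NOR y = (x NAND NOT (z XOR x)) NOR y

(x NAND NOT (z XOR x)) NOR y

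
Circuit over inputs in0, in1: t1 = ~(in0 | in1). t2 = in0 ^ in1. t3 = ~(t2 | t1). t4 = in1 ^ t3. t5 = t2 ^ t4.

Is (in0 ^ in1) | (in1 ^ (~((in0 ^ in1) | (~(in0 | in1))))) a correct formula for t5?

t1 = ~(in0 | in1)
t2 = in0 ^ in1
t3 = ~(t2 | t1) = ~((in0 ^ in1) | (~(in0 | in1)))
t4 = in1 ^ t3 = in1 ^ (~((in0 ^ in1) | (~(in0 | in1))))
t5 = t2 ^ t4 = (in0 ^ in1) ^ (in1 ^ (~((in0 ^ in1) | (~(in0 | in1)))))
At in0=0, in1=1: circuit gives 0, formula gives 1.

No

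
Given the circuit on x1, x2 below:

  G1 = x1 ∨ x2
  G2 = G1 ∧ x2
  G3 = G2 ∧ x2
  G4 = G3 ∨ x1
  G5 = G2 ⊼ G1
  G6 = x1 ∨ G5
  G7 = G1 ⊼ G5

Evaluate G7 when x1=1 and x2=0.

G1 = 1 ∨ 0 = 1
G2 = 1 ∧ 0 = 0
G5 = 0 ⊼ 1 = 1
G7 = 1 ⊼ 1 = 0

0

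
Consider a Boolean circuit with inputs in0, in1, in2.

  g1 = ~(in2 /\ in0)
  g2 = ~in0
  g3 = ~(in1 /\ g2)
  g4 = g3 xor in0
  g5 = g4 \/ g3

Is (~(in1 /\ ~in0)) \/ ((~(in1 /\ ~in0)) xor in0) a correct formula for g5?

Yes

g2 = ~in0
g3 = ~(in1 /\ g2) = ~(in1 /\ ~in0)
g4 = g3 xor in0 = (~(in1 /\ ~in0)) xor in0
g5 = g4 \/ g3 = ((~(in1 /\ ~in0)) xor in0) \/ (~(in1 /\ ~in0))
At in0=0, in1=1, in2=0: circuit gives 0, formula gives 0.
At in0=0, in1=0, in2=0: circuit gives 1, formula gives 1.
Agrees on all 8 inputs.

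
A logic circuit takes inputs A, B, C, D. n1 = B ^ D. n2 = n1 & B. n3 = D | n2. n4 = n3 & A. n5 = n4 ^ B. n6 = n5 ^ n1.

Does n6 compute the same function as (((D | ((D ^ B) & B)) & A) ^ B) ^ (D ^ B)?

n1 = B ^ D
n2 = n1 & B = (B ^ D) & B
n3 = D | n2 = D | ((B ^ D) & B)
n4 = n3 & A = (D | ((B ^ D) & B)) & A
n5 = n4 ^ B = ((D | ((B ^ D) & B)) & A) ^ B
n6 = n5 ^ n1 = (((D | ((B ^ D) & B)) & A) ^ B) ^ (B ^ D)
At A=0, B=0, C=0, D=0: circuit gives 0, formula gives 0.
At A=0, B=0, C=0, D=1: circuit gives 1, formula gives 1.
Agrees on all 16 inputs.

Yes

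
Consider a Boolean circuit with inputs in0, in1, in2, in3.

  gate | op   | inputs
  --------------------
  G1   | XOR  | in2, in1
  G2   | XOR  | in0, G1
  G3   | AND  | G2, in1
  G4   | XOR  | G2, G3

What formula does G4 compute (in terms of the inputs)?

(in0 XOR (in2 XOR in1)) XOR ((in0 XOR (in2 XOR in1)) AND in1)

G1 = in2 XOR in1
G2 = in0 XOR G1 = in0 XOR (in2 XOR in1)
G3 = G2 AND in1 = (in0 XOR (in2 XOR in1)) AND in1
G4 = G2 XOR G3 = (in0 XOR (in2 XOR in1)) XOR ((in0 XOR (in2 XOR in1)) AND in1)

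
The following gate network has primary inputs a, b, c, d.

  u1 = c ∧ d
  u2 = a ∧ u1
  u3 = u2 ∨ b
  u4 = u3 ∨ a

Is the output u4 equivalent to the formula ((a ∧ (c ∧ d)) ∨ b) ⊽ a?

No

u1 = c ∧ d
u2 = a ∧ u1 = a ∧ (c ∧ d)
u3 = u2 ∨ b = (a ∧ (c ∧ d)) ∨ b
u4 = u3 ∨ a = ((a ∧ (c ∧ d)) ∨ b) ∨ a
At a=0, b=0, c=0, d=0: circuit gives 0, formula gives 1.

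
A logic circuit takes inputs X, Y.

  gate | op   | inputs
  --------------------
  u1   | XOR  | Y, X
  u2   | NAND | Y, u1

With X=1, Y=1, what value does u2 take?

u1 = 1 XOR 1 = 0
u2 = 1 NAND 0 = 1

1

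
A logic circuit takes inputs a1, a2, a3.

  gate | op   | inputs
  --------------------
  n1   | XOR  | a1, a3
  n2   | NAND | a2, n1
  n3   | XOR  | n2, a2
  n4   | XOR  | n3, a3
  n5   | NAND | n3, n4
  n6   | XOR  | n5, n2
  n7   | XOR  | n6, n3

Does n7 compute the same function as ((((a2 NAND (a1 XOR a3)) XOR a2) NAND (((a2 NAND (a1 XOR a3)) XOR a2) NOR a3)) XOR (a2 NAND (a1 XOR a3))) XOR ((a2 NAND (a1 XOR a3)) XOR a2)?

n1 = a1 XOR a3
n2 = a2 NAND n1 = a2 NAND (a1 XOR a3)
n3 = n2 XOR a2 = (a2 NAND (a1 XOR a3)) XOR a2
n4 = n3 XOR a3 = ((a2 NAND (a1 XOR a3)) XOR a2) XOR a3
n5 = n3 NAND n4 = ((a2 NAND (a1 XOR a3)) XOR a2) NAND (((a2 NAND (a1 XOR a3)) XOR a2) XOR a3)
n6 = n5 XOR n2 = (((a2 NAND (a1 XOR a3)) XOR a2) NAND (((a2 NAND (a1 XOR a3)) XOR a2) XOR a3)) XOR (a2 NAND (a1 XOR a3))
n7 = n6 XOR n3 = ((((a2 NAND (a1 XOR a3)) XOR a2) NAND (((a2 NAND (a1 XOR a3)) XOR a2) XOR a3)) XOR (a2 NAND (a1 XOR a3))) XOR ((a2 NAND (a1 XOR a3)) XOR a2)
At a1=0, a2=0, a3=0: circuit gives 0, formula gives 1.

No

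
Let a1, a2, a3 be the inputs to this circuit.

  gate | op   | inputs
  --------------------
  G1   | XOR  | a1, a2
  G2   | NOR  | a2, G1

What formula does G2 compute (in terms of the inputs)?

G1 = a1 XOR a2
G2 = a2 NOR G1 = a2 NOR (a1 XOR a2)

a2 NOR (a1 XOR a2)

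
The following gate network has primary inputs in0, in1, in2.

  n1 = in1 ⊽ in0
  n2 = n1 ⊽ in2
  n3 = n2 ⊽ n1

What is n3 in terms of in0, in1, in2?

((in1 ⊽ in0) ⊽ in2) ⊽ (in1 ⊽ in0)

n1 = in1 ⊽ in0
n2 = n1 ⊽ in2 = (in1 ⊽ in0) ⊽ in2
n3 = n2 ⊽ n1 = ((in1 ⊽ in0) ⊽ in2) ⊽ (in1 ⊽ in0)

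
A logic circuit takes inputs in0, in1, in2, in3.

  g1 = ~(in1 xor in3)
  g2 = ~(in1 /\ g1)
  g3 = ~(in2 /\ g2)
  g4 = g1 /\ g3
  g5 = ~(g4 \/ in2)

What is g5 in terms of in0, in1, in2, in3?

~(((~(in1 xor in3)) /\ (~(in2 /\ (~(in1 /\ (~(in1 xor in3))))))) \/ in2)

g1 = ~(in1 xor in3)
g2 = ~(in1 /\ g1) = ~(in1 /\ (~(in1 xor in3)))
g3 = ~(in2 /\ g2) = ~(in2 /\ (~(in1 /\ (~(in1 xor in3)))))
g4 = g1 /\ g3 = (~(in1 xor in3)) /\ (~(in2 /\ (~(in1 /\ (~(in1 xor in3))))))
g5 = ~(g4 \/ in2) = ~(((~(in1 xor in3)) /\ (~(in2 /\ (~(in1 /\ (~(in1 xor in3))))))) \/ in2)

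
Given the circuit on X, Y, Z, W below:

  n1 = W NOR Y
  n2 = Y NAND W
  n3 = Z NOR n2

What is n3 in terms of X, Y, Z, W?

Z NOR (Y NAND W)

n2 = Y NAND W
n3 = Z NOR n2 = Z NOR (Y NAND W)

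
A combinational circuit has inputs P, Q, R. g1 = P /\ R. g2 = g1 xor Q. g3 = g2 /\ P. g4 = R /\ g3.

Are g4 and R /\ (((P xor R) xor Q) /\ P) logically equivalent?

g1 = P /\ R
g2 = g1 xor Q = (P /\ R) xor Q
g3 = g2 /\ P = ((P /\ R) xor Q) /\ P
g4 = R /\ g3 = R /\ (((P /\ R) xor Q) /\ P)
At P=1, Q=0, R=1: circuit gives 1, formula gives 0.

No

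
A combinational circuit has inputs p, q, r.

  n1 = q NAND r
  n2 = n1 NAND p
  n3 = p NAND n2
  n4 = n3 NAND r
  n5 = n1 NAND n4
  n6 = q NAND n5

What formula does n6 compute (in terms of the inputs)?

n1 = q NAND r
n2 = n1 NAND p = (q NAND r) NAND p
n3 = p NAND n2 = p NAND ((q NAND r) NAND p)
n4 = n3 NAND r = (p NAND ((q NAND r) NAND p)) NAND r
n5 = n1 NAND n4 = (q NAND r) NAND ((p NAND ((q NAND r) NAND p)) NAND r)
n6 = q NAND n5 = q NAND ((q NAND r) NAND ((p NAND ((q NAND r) NAND p)) NAND r))

q NAND ((q NAND r) NAND ((p NAND ((q NAND r) NAND p)) NAND r))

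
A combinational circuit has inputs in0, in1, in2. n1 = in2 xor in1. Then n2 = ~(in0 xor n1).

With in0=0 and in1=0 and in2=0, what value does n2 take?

1

n1 = 0 xor 0 = 0
n2 = ~(0 xor 0) = 1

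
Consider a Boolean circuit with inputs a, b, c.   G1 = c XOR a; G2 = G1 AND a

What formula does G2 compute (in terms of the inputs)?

G1 = c XOR a
G2 = G1 AND a = (c XOR a) AND a

(c XOR a) AND a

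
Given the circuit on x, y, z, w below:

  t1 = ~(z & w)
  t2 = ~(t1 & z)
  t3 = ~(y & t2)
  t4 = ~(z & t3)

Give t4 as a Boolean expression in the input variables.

t1 = ~(z & w)
t2 = ~(t1 & z) = ~((~(z & w)) & z)
t3 = ~(y & t2) = ~(y & (~((~(z & w)) & z)))
t4 = ~(z & t3) = ~(z & (~(y & (~((~(z & w)) & z)))))

~(z & (~(y & (~((~(z & w)) & z)))))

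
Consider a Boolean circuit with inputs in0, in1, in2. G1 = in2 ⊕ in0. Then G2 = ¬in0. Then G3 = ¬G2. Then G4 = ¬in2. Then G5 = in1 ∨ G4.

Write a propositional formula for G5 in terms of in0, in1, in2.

in1 ∨ ¬in2

G4 = ¬in2
G5 = in1 ∨ G4 = in1 ∨ ¬in2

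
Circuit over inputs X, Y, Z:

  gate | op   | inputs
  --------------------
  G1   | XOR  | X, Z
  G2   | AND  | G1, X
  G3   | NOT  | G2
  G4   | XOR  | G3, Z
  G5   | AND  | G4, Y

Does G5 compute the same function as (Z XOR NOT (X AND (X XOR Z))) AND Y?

G1 = X XOR Z
G2 = G1 AND X = (X XOR Z) AND X
G3 = NOT G2 = NOT ((X XOR Z) AND X)
G4 = G3 XOR Z = NOT ((X XOR Z) AND X) XOR Z
G5 = G4 AND Y = (NOT ((X XOR Z) AND X) XOR Z) AND Y
At X=0, Y=0, Z=0: circuit gives 0, formula gives 0.
At X=0, Y=1, Z=0: circuit gives 1, formula gives 1.
Agrees on all 8 inputs.

Yes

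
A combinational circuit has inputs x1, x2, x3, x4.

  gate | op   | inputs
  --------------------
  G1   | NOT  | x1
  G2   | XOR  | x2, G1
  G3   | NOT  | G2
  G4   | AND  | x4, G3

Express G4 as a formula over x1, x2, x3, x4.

G1 = NOT x1
G2 = x2 XOR G1 = x2 XOR NOT x1
G3 = NOT G2 = NOT (x2 XOR NOT x1)
G4 = x4 AND G3 = x4 AND NOT (x2 XOR NOT x1)

x4 AND NOT (x2 XOR NOT x1)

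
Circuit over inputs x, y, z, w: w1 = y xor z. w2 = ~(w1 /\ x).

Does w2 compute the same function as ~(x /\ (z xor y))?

w1 = y xor z
w2 = ~(w1 /\ x) = ~((y xor z) /\ x)
At x=1, y=0, z=1, w=0: circuit gives 0, formula gives 0.
At x=0, y=0, z=0, w=0: circuit gives 1, formula gives 1.
Agrees on all 16 inputs.

Yes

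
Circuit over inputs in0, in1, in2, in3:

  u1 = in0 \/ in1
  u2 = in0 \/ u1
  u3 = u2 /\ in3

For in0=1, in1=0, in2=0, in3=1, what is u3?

1

u1 = 1 \/ 0 = 1
u2 = 1 \/ 1 = 1
u3 = 1 /\ 1 = 1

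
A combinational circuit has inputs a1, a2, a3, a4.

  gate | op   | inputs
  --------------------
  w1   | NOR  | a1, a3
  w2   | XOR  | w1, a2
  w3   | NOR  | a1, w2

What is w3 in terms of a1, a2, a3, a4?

a1 NOR ((a1 NOR a3) XOR a2)

w1 = a1 NOR a3
w2 = w1 XOR a2 = (a1 NOR a3) XOR a2
w3 = a1 NOR w2 = a1 NOR ((a1 NOR a3) XOR a2)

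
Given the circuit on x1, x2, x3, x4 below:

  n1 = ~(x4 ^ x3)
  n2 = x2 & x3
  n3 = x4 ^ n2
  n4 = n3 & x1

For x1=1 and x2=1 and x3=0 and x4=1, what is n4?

n2 = 1 & 0 = 0
n3 = 1 ^ 0 = 1
n4 = 1 & 1 = 1

1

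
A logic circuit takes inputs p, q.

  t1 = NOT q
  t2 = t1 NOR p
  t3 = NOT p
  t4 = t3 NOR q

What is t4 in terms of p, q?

t3 = NOT p
t4 = t3 NOR q = NOT p NOR q

NOT p NOR q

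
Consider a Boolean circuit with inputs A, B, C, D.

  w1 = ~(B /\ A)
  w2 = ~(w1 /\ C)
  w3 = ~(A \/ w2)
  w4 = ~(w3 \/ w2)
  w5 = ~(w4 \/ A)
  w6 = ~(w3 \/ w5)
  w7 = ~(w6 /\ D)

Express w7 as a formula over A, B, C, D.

w1 = ~(B /\ A)
w2 = ~(w1 /\ C) = ~((~(B /\ A)) /\ C)
w3 = ~(A \/ w2) = ~(A \/ (~((~(B /\ A)) /\ C)))
w4 = ~(w3 \/ w2) = ~((~(A \/ (~((~(B /\ A)) /\ C)))) \/ (~((~(B /\ A)) /\ C)))
w5 = ~(w4 \/ A) = ~((~((~(A \/ (~((~(B /\ A)) /\ C)))) \/ (~((~(B /\ A)) /\ C)))) \/ A)
w6 = ~(w3 \/ w5) = ~((~(A \/ (~((~(B /\ A)) /\ C)))) \/ (~((~((~(A \/ (~((~(B /\ A)) /\ C)))) \/ (~((~(B /\ A)) /\ C)))) \/ A)))
w7 = ~(w6 /\ D) = ~((~((~(A \/ (~((~(B /\ A)) /\ C)))) \/ (~((~((~(A \/ (~((~(B /\ A)) /\ C)))) \/ (~((~(B /\ A)) /\ C)))) \/ A)))) /\ D)

~((~((~(A \/ (~((~(B /\ A)) /\ C)))) \/ (~((~((~(A \/ (~((~(B /\ A)) /\ C)))) \/ (~((~(B /\ A)) /\ C)))) \/ A)))) /\ D)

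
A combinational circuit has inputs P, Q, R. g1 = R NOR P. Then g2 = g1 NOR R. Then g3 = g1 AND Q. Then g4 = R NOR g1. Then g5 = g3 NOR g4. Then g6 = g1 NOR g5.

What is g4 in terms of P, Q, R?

g1 = R NOR P
g4 = R NOR g1 = R NOR (R NOR P)

R NOR (R NOR P)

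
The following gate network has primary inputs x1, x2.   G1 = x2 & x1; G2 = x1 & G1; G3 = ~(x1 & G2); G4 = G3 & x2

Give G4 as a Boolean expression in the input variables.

(~(x1 & (x1 & (x2 & x1)))) & x2

G1 = x2 & x1
G2 = x1 & G1 = x1 & (x2 & x1)
G3 = ~(x1 & G2) = ~(x1 & (x1 & (x2 & x1)))
G4 = G3 & x2 = (~(x1 & (x1 & (x2 & x1)))) & x2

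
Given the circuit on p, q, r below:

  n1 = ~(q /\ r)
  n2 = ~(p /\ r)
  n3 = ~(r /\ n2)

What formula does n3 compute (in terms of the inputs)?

n2 = ~(p /\ r)
n3 = ~(r /\ n2) = ~(r /\ (~(p /\ r)))

~(r /\ (~(p /\ r)))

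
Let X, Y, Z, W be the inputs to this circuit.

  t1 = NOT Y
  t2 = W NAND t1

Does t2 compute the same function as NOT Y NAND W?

Yes

t1 = NOT Y
t2 = W NAND t1 = W NAND NOT Y
At X=0, Y=0, Z=0, W=1: circuit gives 0, formula gives 0.
At X=0, Y=0, Z=0, W=0: circuit gives 1, formula gives 1.
Agrees on all 16 inputs.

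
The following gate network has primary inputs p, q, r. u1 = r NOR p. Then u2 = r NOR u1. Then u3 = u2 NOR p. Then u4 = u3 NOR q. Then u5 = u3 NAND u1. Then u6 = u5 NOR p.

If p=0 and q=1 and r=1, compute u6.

u1 = 1 NOR 0 = 0
u2 = 1 NOR 0 = 0
u3 = 0 NOR 0 = 1
u5 = 1 NAND 0 = 1
u6 = 1 NOR 0 = 0

0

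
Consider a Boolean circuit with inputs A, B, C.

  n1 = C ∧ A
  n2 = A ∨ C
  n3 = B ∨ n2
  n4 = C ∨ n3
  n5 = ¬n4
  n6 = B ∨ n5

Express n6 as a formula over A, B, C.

n2 = A ∨ C
n3 = B ∨ n2 = B ∨ (A ∨ C)
n4 = C ∨ n3 = C ∨ (B ∨ (A ∨ C))
n5 = ¬n4 = ¬(C ∨ (B ∨ (A ∨ C)))
n6 = B ∨ n5 = B ∨ ¬(C ∨ (B ∨ (A ∨ C)))

B ∨ ¬(C ∨ (B ∨ (A ∨ C)))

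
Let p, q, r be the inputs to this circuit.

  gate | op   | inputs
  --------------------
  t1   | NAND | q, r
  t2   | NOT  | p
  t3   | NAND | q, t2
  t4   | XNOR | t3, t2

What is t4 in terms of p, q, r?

(q NAND NOT p) XNOR NOT p

t2 = NOT p
t3 = q NAND t2 = q NAND NOT p
t4 = t3 XNOR t2 = (q NAND NOT p) XNOR NOT p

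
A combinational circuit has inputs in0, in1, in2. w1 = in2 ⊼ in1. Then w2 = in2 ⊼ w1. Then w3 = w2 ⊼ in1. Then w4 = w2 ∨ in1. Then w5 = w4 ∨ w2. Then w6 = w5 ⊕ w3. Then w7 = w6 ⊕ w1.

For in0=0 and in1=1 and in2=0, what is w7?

0

w1 = 0 ⊼ 1 = 1
w2 = 0 ⊼ 1 = 1
w3 = 1 ⊼ 1 = 0
w4 = 1 ∨ 1 = 1
w5 = 1 ∨ 1 = 1
w6 = 1 ⊕ 0 = 1
w7 = 1 ⊕ 1 = 0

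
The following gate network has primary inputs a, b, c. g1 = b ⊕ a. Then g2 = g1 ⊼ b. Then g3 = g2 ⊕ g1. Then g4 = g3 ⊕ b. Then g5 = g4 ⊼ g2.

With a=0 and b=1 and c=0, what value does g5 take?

1

g1 = 1 ⊕ 0 = 1
g2 = 1 ⊼ 1 = 0
g3 = 0 ⊕ 1 = 1
g4 = 1 ⊕ 1 = 0
g5 = 0 ⊼ 0 = 1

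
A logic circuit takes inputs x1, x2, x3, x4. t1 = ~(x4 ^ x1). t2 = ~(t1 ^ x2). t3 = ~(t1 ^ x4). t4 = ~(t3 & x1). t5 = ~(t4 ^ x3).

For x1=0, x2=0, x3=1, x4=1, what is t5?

1

t1 = ~(1 ^ 0) = 0
t3 = ~(0 ^ 1) = 0
t4 = ~(0 & 0) = 1
t5 = ~(1 ^ 1) = 1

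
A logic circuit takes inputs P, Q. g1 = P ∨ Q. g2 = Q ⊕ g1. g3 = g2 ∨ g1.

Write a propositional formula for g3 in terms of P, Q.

g1 = P ∨ Q
g2 = Q ⊕ g1 = Q ⊕ (P ∨ Q)
g3 = g2 ∨ g1 = (Q ⊕ (P ∨ Q)) ∨ (P ∨ Q)

(Q ⊕ (P ∨ Q)) ∨ (P ∨ Q)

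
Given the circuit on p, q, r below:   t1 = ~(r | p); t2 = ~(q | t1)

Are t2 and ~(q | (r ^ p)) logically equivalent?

No

t1 = ~(r | p)
t2 = ~(q | t1) = ~(q | (~(r | p)))
At p=0, q=0, r=0: circuit gives 0, formula gives 1.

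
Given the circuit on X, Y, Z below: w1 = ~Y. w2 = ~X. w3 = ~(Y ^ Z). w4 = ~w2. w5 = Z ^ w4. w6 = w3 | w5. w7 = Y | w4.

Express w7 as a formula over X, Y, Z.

w2 = ~X
w4 = ~w2 = ~~X
w7 = Y | w4 = Y | ~~X

Y | ~~X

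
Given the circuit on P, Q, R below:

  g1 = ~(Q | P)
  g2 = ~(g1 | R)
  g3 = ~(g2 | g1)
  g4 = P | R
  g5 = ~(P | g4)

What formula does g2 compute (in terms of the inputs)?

~((~(Q | P)) | R)

g1 = ~(Q | P)
g2 = ~(g1 | R) = ~((~(Q | P)) | R)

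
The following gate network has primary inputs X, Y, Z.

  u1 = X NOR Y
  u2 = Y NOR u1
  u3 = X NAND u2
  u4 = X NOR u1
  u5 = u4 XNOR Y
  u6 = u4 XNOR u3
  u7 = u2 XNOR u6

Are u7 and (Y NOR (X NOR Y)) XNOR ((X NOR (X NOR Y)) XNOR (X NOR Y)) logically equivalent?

u1 = X NOR Y
u2 = Y NOR u1 = Y NOR (X NOR Y)
u3 = X NAND u2 = X NAND (Y NOR (X NOR Y))
u4 = X NOR u1 = X NOR (X NOR Y)
u6 = u4 XNOR u3 = (X NOR (X NOR Y)) XNOR (X NAND (Y NOR (X NOR Y)))
u7 = u2 XNOR u6 = (Y NOR (X NOR Y)) XNOR ((X NOR (X NOR Y)) XNOR (X NAND (Y NOR (X NOR Y))))
At X=0, Y=1, Z=0: circuit gives 0, formula gives 1.

No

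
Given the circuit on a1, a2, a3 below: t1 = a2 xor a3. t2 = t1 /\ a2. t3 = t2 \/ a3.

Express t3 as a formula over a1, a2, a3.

((a2 xor a3) /\ a2) \/ a3

t1 = a2 xor a3
t2 = t1 /\ a2 = (a2 xor a3) /\ a2
t3 = t2 \/ a3 = ((a2 xor a3) /\ a2) \/ a3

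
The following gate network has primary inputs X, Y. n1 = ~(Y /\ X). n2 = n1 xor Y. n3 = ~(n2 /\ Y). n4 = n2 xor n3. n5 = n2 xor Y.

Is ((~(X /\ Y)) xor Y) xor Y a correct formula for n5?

n1 = ~(Y /\ X)
n2 = n1 xor Y = (~(Y /\ X)) xor Y
n5 = n2 xor Y = ((~(Y /\ X)) xor Y) xor Y
At X=1, Y=1: circuit gives 0, formula gives 0.
At X=0, Y=0: circuit gives 1, formula gives 1.
Agrees on all 4 inputs.

Yes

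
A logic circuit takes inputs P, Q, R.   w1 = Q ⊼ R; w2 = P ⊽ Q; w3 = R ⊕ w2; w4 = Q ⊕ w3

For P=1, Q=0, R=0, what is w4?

w2 = 1 ⊽ 0 = 0
w3 = 0 ⊕ 0 = 0
w4 = 0 ⊕ 0 = 0

0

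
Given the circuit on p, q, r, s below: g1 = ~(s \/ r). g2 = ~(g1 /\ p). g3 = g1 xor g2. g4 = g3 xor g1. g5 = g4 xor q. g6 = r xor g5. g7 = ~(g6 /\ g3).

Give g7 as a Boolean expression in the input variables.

g1 = ~(s \/ r)
g2 = ~(g1 /\ p) = ~((~(s \/ r)) /\ p)
g3 = g1 xor g2 = (~(s \/ r)) xor (~((~(s \/ r)) /\ p))
g4 = g3 xor g1 = ((~(s \/ r)) xor (~((~(s \/ r)) /\ p))) xor (~(s \/ r))
g5 = g4 xor q = (((~(s \/ r)) xor (~((~(s \/ r)) /\ p))) xor (~(s \/ r))) xor q
g6 = r xor g5 = r xor ((((~(s \/ r)) xor (~((~(s \/ r)) /\ p))) xor (~(s \/ r))) xor q)
g7 = ~(g6 /\ g3) = ~((r xor ((((~(s \/ r)) xor (~((~(s \/ r)) /\ p))) xor (~(s \/ r))) xor q)) /\ ((~(s \/ r)) xor (~((~(s \/ r)) /\ p))))

~((r xor ((((~(s \/ r)) xor (~((~(s \/ r)) /\ p))) xor (~(s \/ r))) xor q)) /\ ((~(s \/ r)) xor (~((~(s \/ r)) /\ p))))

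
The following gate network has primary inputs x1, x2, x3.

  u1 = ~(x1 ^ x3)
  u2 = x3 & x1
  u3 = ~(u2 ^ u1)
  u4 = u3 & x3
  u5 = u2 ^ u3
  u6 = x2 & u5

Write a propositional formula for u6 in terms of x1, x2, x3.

u1 = ~(x1 ^ x3)
u2 = x3 & x1
u3 = ~(u2 ^ u1) = ~((x3 & x1) ^ (~(x1 ^ x3)))
u5 = u2 ^ u3 = (x3 & x1) ^ (~((x3 & x1) ^ (~(x1 ^ x3))))
u6 = x2 & u5 = x2 & ((x3 & x1) ^ (~((x3 & x1) ^ (~(x1 ^ x3)))))

x2 & ((x3 & x1) ^ (~((x3 & x1) ^ (~(x1 ^ x3)))))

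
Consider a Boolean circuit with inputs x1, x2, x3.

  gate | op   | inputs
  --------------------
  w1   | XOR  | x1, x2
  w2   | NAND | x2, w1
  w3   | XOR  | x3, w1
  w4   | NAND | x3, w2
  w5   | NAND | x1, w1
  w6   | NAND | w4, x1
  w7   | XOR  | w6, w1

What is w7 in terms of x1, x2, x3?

w1 = x1 XOR x2
w2 = x2 NAND w1 = x2 NAND (x1 XOR x2)
w4 = x3 NAND w2 = x3 NAND (x2 NAND (x1 XOR x2))
w6 = w4 NAND x1 = (x3 NAND (x2 NAND (x1 XOR x2))) NAND x1
w7 = w6 XOR w1 = ((x3 NAND (x2 NAND (x1 XOR x2))) NAND x1) XOR (x1 XOR x2)

((x3 NAND (x2 NAND (x1 XOR x2))) NAND x1) XOR (x1 XOR x2)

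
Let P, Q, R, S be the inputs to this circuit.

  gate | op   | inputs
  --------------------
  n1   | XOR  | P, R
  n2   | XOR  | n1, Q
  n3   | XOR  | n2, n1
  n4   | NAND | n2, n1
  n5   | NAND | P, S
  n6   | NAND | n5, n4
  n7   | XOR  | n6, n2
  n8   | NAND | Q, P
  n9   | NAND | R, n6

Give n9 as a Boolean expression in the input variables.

R NAND ((P NAND S) NAND (((P XOR R) XOR Q) NAND (P XOR R)))

n1 = P XOR R
n2 = n1 XOR Q = (P XOR R) XOR Q
n4 = n2 NAND n1 = ((P XOR R) XOR Q) NAND (P XOR R)
n5 = P NAND S
n6 = n5 NAND n4 = (P NAND S) NAND (((P XOR R) XOR Q) NAND (P XOR R))
n9 = R NAND n6 = R NAND ((P NAND S) NAND (((P XOR R) XOR Q) NAND (P XOR R)))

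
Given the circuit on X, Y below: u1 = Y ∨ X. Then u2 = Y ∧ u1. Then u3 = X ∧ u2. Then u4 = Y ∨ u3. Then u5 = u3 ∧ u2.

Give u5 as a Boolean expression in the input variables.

(X ∧ (Y ∧ (Y ∨ X))) ∧ (Y ∧ (Y ∨ X))

u1 = Y ∨ X
u2 = Y ∧ u1 = Y ∧ (Y ∨ X)
u3 = X ∧ u2 = X ∧ (Y ∧ (Y ∨ X))
u5 = u3 ∧ u2 = (X ∧ (Y ∧ (Y ∨ X))) ∧ (Y ∧ (Y ∨ X))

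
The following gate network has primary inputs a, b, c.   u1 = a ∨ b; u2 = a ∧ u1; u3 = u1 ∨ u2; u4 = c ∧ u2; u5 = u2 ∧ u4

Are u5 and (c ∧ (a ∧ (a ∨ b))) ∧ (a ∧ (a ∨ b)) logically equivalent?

u1 = a ∨ b
u2 = a ∧ u1 = a ∧ (a ∨ b)
u4 = c ∧ u2 = c ∧ (a ∧ (a ∨ b))
u5 = u2 ∧ u4 = (a ∧ (a ∨ b)) ∧ (c ∧ (a ∧ (a ∨ b)))
At a=0, b=0, c=0: circuit gives 0, formula gives 0.
At a=1, b=0, c=1: circuit gives 1, formula gives 1.
Agrees on all 8 inputs.

Yes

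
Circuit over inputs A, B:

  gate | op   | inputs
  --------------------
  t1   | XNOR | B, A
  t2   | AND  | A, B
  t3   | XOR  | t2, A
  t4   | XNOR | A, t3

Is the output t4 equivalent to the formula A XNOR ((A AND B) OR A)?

No

t2 = A AND B
t3 = t2 XOR A = (A AND B) XOR A
t4 = A XNOR t3 = A XNOR ((A AND B) XOR A)
At A=1, B=1: circuit gives 0, formula gives 1.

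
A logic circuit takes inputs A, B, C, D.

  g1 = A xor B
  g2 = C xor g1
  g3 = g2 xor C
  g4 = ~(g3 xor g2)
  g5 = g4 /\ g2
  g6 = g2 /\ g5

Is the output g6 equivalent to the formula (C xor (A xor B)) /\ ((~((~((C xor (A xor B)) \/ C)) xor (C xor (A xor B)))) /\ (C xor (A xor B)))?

g1 = A xor B
g2 = C xor g1 = C xor (A xor B)
g3 = g2 xor C = (C xor (A xor B)) xor C
g4 = ~(g3 xor g2) = ~(((C xor (A xor B)) xor C) xor (C xor (A xor B)))
g5 = g4 /\ g2 = (~(((C xor (A xor B)) xor C) xor (C xor (A xor B)))) /\ (C xor (A xor B))
g6 = g2 /\ g5 = (C xor (A xor B)) /\ ((~(((C xor (A xor B)) xor C) xor (C xor (A xor B)))) /\ (C xor (A xor B)))
At A=0, B=1, C=0, D=0: circuit gives 1, formula gives 0.

No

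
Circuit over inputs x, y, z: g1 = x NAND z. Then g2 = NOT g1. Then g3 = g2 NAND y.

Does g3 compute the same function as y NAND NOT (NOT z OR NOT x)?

g1 = x NAND z
g2 = NOT g1 = NOT (x NAND z)
g3 = g2 NAND y = NOT (x NAND z) NAND y
At x=1, y=1, z=1: circuit gives 0, formula gives 0.
At x=0, y=0, z=0: circuit gives 1, formula gives 1.
Agrees on all 8 inputs.

Yes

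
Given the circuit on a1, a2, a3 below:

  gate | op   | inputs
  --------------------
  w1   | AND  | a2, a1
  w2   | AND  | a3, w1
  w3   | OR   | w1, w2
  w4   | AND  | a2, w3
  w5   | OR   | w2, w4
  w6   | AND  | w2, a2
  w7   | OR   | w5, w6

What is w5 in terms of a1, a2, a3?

(a3 AND (a2 AND a1)) OR (a2 AND ((a2 AND a1) OR (a3 AND (a2 AND a1))))

w1 = a2 AND a1
w2 = a3 AND w1 = a3 AND (a2 AND a1)
w3 = w1 OR w2 = (a2 AND a1) OR (a3 AND (a2 AND a1))
w4 = a2 AND w3 = a2 AND ((a2 AND a1) OR (a3 AND (a2 AND a1)))
w5 = w2 OR w4 = (a3 AND (a2 AND a1)) OR (a2 AND ((a2 AND a1) OR (a3 AND (a2 AND a1))))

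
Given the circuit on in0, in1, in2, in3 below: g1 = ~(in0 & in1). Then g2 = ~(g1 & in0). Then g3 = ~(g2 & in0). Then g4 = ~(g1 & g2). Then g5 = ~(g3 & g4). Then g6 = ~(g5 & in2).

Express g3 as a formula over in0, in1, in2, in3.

g1 = ~(in0 & in1)
g2 = ~(g1 & in0) = ~((~(in0 & in1)) & in0)
g3 = ~(g2 & in0) = ~((~((~(in0 & in1)) & in0)) & in0)

~((~((~(in0 & in1)) & in0)) & in0)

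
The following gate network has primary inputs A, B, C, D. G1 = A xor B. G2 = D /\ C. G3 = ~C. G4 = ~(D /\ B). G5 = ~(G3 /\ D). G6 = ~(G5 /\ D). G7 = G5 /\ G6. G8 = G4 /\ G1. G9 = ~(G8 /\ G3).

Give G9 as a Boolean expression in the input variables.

G1 = A xor B
G3 = ~C
G4 = ~(D /\ B)
G8 = G4 /\ G1 = (~(D /\ B)) /\ (A xor B)
G9 = ~(G8 /\ G3) = ~(((~(D /\ B)) /\ (A xor B)) /\ ~C)

~(((~(D /\ B)) /\ (A xor B)) /\ ~C)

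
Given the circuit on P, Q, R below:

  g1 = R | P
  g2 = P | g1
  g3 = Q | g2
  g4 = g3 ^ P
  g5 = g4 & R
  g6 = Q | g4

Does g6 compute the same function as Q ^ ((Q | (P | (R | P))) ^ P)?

No

g1 = R | P
g2 = P | g1 = P | (R | P)
g3 = Q | g2 = Q | (P | (R | P))
g4 = g3 ^ P = (Q | (P | (R | P))) ^ P
g6 = Q | g4 = Q | ((Q | (P | (R | P))) ^ P)
At P=0, Q=1, R=0: circuit gives 1, formula gives 0.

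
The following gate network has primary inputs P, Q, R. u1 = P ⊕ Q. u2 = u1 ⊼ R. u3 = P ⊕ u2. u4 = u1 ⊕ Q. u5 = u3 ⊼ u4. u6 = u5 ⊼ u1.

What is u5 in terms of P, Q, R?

u1 = P ⊕ Q
u2 = u1 ⊼ R = (P ⊕ Q) ⊼ R
u3 = P ⊕ u2 = P ⊕ ((P ⊕ Q) ⊼ R)
u4 = u1 ⊕ Q = (P ⊕ Q) ⊕ Q
u5 = u3 ⊼ u4 = (P ⊕ ((P ⊕ Q) ⊼ R)) ⊼ ((P ⊕ Q) ⊕ Q)

(P ⊕ ((P ⊕ Q) ⊼ R)) ⊼ ((P ⊕ Q) ⊕ Q)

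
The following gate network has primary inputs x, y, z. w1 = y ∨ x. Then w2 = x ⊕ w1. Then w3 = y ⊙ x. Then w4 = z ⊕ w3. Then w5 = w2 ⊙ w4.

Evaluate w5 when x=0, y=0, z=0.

0

w1 = 0 ∨ 0 = 0
w2 = 0 ⊕ 0 = 0
w3 = 0 ⊙ 0 = 1
w4 = 0 ⊕ 1 = 1
w5 = 0 ⊙ 1 = 0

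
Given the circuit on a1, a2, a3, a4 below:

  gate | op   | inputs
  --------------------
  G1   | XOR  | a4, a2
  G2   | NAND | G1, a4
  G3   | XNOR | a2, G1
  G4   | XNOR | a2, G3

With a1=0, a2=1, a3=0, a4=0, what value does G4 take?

G1 = 0 XOR 1 = 1
G3 = 1 XNOR 1 = 1
G4 = 1 XNOR 1 = 1

1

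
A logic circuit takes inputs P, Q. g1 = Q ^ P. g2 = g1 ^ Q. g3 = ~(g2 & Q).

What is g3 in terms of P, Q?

g1 = Q ^ P
g2 = g1 ^ Q = (Q ^ P) ^ Q
g3 = ~(g2 & Q) = ~(((Q ^ P) ^ Q) & Q)

~(((Q ^ P) ^ Q) & Q)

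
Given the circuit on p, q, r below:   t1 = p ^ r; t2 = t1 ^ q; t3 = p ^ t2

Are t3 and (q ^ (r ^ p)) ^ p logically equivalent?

t1 = p ^ r
t2 = t1 ^ q = (p ^ r) ^ q
t3 = p ^ t2 = p ^ ((p ^ r) ^ q)
At p=0, q=0, r=0: circuit gives 0, formula gives 0.
At p=0, q=0, r=1: circuit gives 1, formula gives 1.
Agrees on all 8 inputs.

Yes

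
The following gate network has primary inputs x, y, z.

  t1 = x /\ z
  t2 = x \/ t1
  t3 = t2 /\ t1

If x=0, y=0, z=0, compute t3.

t1 = 0 /\ 0 = 0
t2 = 0 \/ 0 = 0
t3 = 0 /\ 0 = 0

0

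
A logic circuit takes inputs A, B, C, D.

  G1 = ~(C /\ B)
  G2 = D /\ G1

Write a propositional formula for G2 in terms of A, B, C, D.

G1 = ~(C /\ B)
G2 = D /\ G1 = D /\ (~(C /\ B))

D /\ (~(C /\ B))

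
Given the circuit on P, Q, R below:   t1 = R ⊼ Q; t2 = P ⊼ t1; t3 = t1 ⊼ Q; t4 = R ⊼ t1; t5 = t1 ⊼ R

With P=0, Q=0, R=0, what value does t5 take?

1

t1 = 0 ⊼ 0 = 1
t5 = 1 ⊼ 0 = 1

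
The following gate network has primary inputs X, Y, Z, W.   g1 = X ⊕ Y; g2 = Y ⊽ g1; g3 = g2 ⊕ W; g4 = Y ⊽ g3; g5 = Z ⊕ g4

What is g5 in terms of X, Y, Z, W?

Z ⊕ (Y ⊽ ((Y ⊽ (X ⊕ Y)) ⊕ W))

g1 = X ⊕ Y
g2 = Y ⊽ g1 = Y ⊽ (X ⊕ Y)
g3 = g2 ⊕ W = (Y ⊽ (X ⊕ Y)) ⊕ W
g4 = Y ⊽ g3 = Y ⊽ ((Y ⊽ (X ⊕ Y)) ⊕ W)
g5 = Z ⊕ g4 = Z ⊕ (Y ⊽ ((Y ⊽ (X ⊕ Y)) ⊕ W))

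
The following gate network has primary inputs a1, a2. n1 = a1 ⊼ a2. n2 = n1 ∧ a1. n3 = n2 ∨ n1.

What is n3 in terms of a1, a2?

((a1 ⊼ a2) ∧ a1) ∨ (a1 ⊼ a2)

n1 = a1 ⊼ a2
n2 = n1 ∧ a1 = (a1 ⊼ a2) ∧ a1
n3 = n2 ∨ n1 = ((a1 ⊼ a2) ∧ a1) ∨ (a1 ⊼ a2)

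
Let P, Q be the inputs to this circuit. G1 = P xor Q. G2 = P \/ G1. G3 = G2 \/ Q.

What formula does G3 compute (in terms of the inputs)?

G1 = P xor Q
G2 = P \/ G1 = P \/ (P xor Q)
G3 = G2 \/ Q = (P \/ (P xor Q)) \/ Q

(P \/ (P xor Q)) \/ Q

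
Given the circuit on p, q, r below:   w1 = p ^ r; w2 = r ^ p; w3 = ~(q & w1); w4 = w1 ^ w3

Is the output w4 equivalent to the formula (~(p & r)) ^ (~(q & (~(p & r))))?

w1 = p ^ r
w3 = ~(q & w1) = ~(q & (p ^ r))
w4 = w1 ^ w3 = (p ^ r) ^ (~(q & (p ^ r)))
At p=0, q=0, r=0: circuit gives 1, formula gives 0.

No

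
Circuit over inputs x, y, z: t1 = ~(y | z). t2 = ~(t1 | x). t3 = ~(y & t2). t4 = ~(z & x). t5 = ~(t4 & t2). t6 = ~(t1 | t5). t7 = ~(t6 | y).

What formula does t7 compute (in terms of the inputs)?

~((~((~(y | z)) | (~((~(z & x)) & (~((~(y | z)) | x)))))) | y)

t1 = ~(y | z)
t2 = ~(t1 | x) = ~((~(y | z)) | x)
t4 = ~(z & x)
t5 = ~(t4 & t2) = ~((~(z & x)) & (~((~(y | z)) | x)))
t6 = ~(t1 | t5) = ~((~(y | z)) | (~((~(z & x)) & (~((~(y | z)) | x)))))
t7 = ~(t6 | y) = ~((~((~(y | z)) | (~((~(z & x)) & (~((~(y | z)) | x)))))) | y)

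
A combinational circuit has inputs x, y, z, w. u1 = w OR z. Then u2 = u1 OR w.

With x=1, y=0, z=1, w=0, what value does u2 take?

u1 = 0 OR 1 = 1
u2 = 1 OR 0 = 1

1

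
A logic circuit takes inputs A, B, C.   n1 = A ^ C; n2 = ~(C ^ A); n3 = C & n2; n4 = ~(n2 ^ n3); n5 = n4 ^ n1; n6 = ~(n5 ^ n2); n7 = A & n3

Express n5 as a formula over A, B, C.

(~((~(C ^ A)) ^ (C & (~(C ^ A))))) ^ (A ^ C)

n1 = A ^ C
n2 = ~(C ^ A)
n3 = C & n2 = C & (~(C ^ A))
n4 = ~(n2 ^ n3) = ~((~(C ^ A)) ^ (C & (~(C ^ A))))
n5 = n4 ^ n1 = (~((~(C ^ A)) ^ (C & (~(C ^ A))))) ^ (A ^ C)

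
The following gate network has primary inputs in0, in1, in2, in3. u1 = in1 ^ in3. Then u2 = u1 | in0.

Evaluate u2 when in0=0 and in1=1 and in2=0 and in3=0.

1

u1 = 1 ^ 0 = 1
u2 = 1 | 0 = 1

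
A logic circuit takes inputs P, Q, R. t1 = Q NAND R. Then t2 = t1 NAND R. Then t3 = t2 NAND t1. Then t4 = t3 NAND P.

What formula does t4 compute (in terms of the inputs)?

t1 = Q NAND R
t2 = t1 NAND R = (Q NAND R) NAND R
t3 = t2 NAND t1 = ((Q NAND R) NAND R) NAND (Q NAND R)
t4 = t3 NAND P = (((Q NAND R) NAND R) NAND (Q NAND R)) NAND P

(((Q NAND R) NAND R) NAND (Q NAND R)) NAND P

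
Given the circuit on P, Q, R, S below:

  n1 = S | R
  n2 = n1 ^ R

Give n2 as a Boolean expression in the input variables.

n1 = S | R
n2 = n1 ^ R = (S | R) ^ R

(S | R) ^ R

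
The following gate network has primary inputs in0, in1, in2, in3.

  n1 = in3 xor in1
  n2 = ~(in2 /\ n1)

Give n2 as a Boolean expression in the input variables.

~(in2 /\ (in3 xor in1))

n1 = in3 xor in1
n2 = ~(in2 /\ n1) = ~(in2 /\ (in3 xor in1))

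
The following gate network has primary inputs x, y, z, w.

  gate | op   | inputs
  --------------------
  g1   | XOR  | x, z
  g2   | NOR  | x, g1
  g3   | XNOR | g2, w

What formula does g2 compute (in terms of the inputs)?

x NOR (x XOR z)

g1 = x XOR z
g2 = x NOR g1 = x NOR (x XOR z)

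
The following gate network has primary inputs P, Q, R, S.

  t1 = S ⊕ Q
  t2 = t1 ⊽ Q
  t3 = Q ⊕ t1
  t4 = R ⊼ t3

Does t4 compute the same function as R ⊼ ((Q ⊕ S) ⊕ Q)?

Yes

t1 = S ⊕ Q
t3 = Q ⊕ t1 = Q ⊕ (S ⊕ Q)
t4 = R ⊼ t3 = R ⊼ (Q ⊕ (S ⊕ Q))
At P=0, Q=0, R=1, S=1: circuit gives 0, formula gives 0.
At P=0, Q=0, R=0, S=0: circuit gives 1, formula gives 1.
Agrees on all 16 inputs.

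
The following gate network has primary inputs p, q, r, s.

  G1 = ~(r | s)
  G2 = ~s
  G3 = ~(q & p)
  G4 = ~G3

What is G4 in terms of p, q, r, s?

~(~(q & p))

G3 = ~(q & p)
G4 = ~G3 = ~(~(q & p))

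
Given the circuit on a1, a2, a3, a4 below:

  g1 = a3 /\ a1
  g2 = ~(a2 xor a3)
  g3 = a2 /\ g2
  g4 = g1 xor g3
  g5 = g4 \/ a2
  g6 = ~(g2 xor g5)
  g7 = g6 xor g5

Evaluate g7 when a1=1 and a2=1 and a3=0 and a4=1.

g1 = 0 /\ 1 = 0
g2 = ~(1 xor 0) = 0
g3 = 1 /\ 0 = 0
g4 = 0 xor 0 = 0
g5 = 0 \/ 1 = 1
g6 = ~(0 xor 1) = 0
g7 = 0 xor 1 = 1

1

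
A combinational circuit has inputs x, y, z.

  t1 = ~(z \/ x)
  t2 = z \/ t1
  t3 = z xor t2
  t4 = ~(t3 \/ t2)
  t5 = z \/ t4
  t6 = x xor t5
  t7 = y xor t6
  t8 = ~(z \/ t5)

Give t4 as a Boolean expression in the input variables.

t1 = ~(z \/ x)
t2 = z \/ t1 = z \/ (~(z \/ x))
t3 = z xor t2 = z xor (z \/ (~(z \/ x)))
t4 = ~(t3 \/ t2) = ~((z xor (z \/ (~(z \/ x)))) \/ (z \/ (~(z \/ x))))

~((z xor (z \/ (~(z \/ x)))) \/ (z \/ (~(z \/ x))))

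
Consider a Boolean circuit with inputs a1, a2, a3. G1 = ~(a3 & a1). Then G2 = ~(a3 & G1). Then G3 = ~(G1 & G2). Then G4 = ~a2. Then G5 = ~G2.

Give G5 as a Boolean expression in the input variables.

~(~(a3 & (~(a3 & a1))))

G1 = ~(a3 & a1)
G2 = ~(a3 & G1) = ~(a3 & (~(a3 & a1)))
G5 = ~G2 = ~(~(a3 & (~(a3 & a1))))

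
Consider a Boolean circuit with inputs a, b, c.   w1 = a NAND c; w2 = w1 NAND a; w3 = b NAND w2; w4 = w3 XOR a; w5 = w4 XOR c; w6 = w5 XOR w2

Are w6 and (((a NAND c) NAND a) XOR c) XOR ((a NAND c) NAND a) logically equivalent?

No

w1 = a NAND c
w2 = w1 NAND a = (a NAND c) NAND a
w3 = b NAND w2 = b NAND ((a NAND c) NAND a)
w4 = w3 XOR a = (b NAND ((a NAND c) NAND a)) XOR a
w5 = w4 XOR c = ((b NAND ((a NAND c) NAND a)) XOR a) XOR c
w6 = w5 XOR w2 = (((b NAND ((a NAND c) NAND a)) XOR a) XOR c) XOR ((a NAND c) NAND a)
At a=0, b=1, c=0: circuit gives 1, formula gives 0.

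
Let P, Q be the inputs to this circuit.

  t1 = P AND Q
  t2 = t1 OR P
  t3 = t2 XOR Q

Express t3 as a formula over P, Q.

t1 = P AND Q
t2 = t1 OR P = (P AND Q) OR P
t3 = t2 XOR Q = ((P AND Q) OR P) XOR Q

((P AND Q) OR P) XOR Q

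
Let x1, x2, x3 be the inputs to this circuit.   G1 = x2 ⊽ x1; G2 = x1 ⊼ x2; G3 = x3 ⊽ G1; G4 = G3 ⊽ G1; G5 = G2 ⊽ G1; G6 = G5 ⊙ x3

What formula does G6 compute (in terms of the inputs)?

G1 = x2 ⊽ x1
G2 = x1 ⊼ x2
G5 = G2 ⊽ G1 = (x1 ⊼ x2) ⊽ (x2 ⊽ x1)
G6 = G5 ⊙ x3 = ((x1 ⊼ x2) ⊽ (x2 ⊽ x1)) ⊙ x3

((x1 ⊼ x2) ⊽ (x2 ⊽ x1)) ⊙ x3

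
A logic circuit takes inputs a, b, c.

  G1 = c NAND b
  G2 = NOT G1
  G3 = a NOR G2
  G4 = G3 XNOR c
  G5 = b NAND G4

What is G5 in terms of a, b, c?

b NAND ((a NOR NOT (c NAND b)) XNOR c)

G1 = c NAND b
G2 = NOT G1 = NOT (c NAND b)
G3 = a NOR G2 = a NOR NOT (c NAND b)
G4 = G3 XNOR c = (a NOR NOT (c NAND b)) XNOR c
G5 = b NAND G4 = b NAND ((a NOR NOT (c NAND b)) XNOR c)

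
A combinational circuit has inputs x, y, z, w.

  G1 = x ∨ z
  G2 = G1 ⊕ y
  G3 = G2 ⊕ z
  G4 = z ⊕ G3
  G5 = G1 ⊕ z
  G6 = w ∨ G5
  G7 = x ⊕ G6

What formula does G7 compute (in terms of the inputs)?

x ⊕ (w ∨ ((x ∨ z) ⊕ z))

G1 = x ∨ z
G5 = G1 ⊕ z = (x ∨ z) ⊕ z
G6 = w ∨ G5 = w ∨ ((x ∨ z) ⊕ z)
G7 = x ⊕ G6 = x ⊕ (w ∨ ((x ∨ z) ⊕ z))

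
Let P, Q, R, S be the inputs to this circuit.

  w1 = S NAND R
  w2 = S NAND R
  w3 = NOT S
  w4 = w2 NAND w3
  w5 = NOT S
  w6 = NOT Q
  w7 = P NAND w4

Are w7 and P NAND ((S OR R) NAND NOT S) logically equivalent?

w2 = S NAND R
w3 = NOT S
w4 = w2 NAND w3 = (S NAND R) NAND NOT S
w7 = P NAND w4 = P NAND ((S NAND R) NAND NOT S)
At P=1, Q=0, R=0, S=0: circuit gives 1, formula gives 0.

No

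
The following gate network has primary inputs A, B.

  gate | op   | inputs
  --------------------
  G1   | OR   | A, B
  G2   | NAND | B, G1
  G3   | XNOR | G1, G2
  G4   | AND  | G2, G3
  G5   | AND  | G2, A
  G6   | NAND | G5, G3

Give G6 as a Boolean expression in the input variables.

G1 = A OR B
G2 = B NAND G1 = B NAND (A OR B)
G3 = G1 XNOR G2 = (A OR B) XNOR (B NAND (A OR B))
G5 = G2 AND A = (B NAND (A OR B)) AND A
G6 = G5 NAND G3 = ((B NAND (A OR B)) AND A) NAND ((A OR B) XNOR (B NAND (A OR B)))

((B NAND (A OR B)) AND A) NAND ((A OR B) XNOR (B NAND (A OR B)))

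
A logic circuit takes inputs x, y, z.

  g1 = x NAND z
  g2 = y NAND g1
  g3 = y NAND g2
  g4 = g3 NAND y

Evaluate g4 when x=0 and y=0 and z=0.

g1 = 0 NAND 0 = 1
g2 = 0 NAND 1 = 1
g3 = 0 NAND 1 = 1
g4 = 1 NAND 0 = 1

1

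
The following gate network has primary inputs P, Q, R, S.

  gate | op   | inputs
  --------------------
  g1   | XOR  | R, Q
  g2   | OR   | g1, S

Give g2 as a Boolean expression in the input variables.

g1 = R XOR Q
g2 = g1 OR S = (R XOR Q) OR S

(R XOR Q) OR S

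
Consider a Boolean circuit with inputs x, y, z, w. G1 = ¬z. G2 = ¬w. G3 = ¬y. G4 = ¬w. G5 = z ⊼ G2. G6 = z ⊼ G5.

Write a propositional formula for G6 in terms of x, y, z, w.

z ⊼ (z ⊼ ¬w)

G2 = ¬w
G5 = z ⊼ G2 = z ⊼ ¬w
G6 = z ⊼ G5 = z ⊼ (z ⊼ ¬w)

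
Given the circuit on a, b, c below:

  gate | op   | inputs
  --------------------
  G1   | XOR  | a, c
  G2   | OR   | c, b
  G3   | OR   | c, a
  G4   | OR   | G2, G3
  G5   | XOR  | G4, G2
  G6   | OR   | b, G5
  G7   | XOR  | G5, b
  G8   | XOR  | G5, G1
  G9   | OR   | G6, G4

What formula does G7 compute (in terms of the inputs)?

(((c OR b) OR (c OR a)) XOR (c OR b)) XOR b

G2 = c OR b
G3 = c OR a
G4 = G2 OR G3 = (c OR b) OR (c OR a)
G5 = G4 XOR G2 = ((c OR b) OR (c OR a)) XOR (c OR b)
G7 = G5 XOR b = (((c OR b) OR (c OR a)) XOR (c OR b)) XOR b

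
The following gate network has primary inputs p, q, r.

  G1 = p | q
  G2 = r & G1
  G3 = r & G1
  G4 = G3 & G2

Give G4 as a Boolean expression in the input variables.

(r & (p | q)) & (r & (p | q))

G1 = p | q
G2 = r & G1 = r & (p | q)
G3 = r & G1 = r & (p | q)
G4 = G3 & G2 = (r & (p | q)) & (r & (p | q))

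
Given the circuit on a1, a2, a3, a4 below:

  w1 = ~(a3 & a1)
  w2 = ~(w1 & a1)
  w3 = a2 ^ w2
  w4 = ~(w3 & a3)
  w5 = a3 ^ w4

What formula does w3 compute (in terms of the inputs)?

w1 = ~(a3 & a1)
w2 = ~(w1 & a1) = ~((~(a3 & a1)) & a1)
w3 = a2 ^ w2 = a2 ^ (~((~(a3 & a1)) & a1))

a2 ^ (~((~(a3 & a1)) & a1))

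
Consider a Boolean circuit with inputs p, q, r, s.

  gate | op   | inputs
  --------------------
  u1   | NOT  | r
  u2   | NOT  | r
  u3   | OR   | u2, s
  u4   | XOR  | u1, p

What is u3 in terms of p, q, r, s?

u2 = NOT r
u3 = u2 OR s = NOT r OR s

NOT r OR s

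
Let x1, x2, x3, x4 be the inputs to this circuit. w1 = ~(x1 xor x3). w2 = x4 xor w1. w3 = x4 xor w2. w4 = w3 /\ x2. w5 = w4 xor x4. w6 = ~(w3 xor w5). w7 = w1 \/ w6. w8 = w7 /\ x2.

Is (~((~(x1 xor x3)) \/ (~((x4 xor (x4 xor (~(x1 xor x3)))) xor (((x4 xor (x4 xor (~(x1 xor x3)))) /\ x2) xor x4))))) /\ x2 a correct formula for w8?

No

w1 = ~(x1 xor x3)
w2 = x4 xor w1 = x4 xor (~(x1 xor x3))
w3 = x4 xor w2 = x4 xor (x4 xor (~(x1 xor x3)))
w4 = w3 /\ x2 = (x4 xor (x4 xor (~(x1 xor x3)))) /\ x2
w5 = w4 xor x4 = ((x4 xor (x4 xor (~(x1 xor x3)))) /\ x2) xor x4
w6 = ~(w3 xor w5) = ~((x4 xor (x4 xor (~(x1 xor x3)))) xor (((x4 xor (x4 xor (~(x1 xor x3)))) /\ x2) xor x4))
w7 = w1 \/ w6 = (~(x1 xor x3)) \/ (~((x4 xor (x4 xor (~(x1 xor x3)))) xor (((x4 xor (x4 xor (~(x1 xor x3)))) /\ x2) xor x4)))
w8 = w7 /\ x2 = ((~(x1 xor x3)) \/ (~((x4 xor (x4 xor (~(x1 xor x3)))) xor (((x4 xor (x4 xor (~(x1 xor x3)))) /\ x2) xor x4)))) /\ x2
At x1=0, x2=1, x3=0, x4=0: circuit gives 1, formula gives 0.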